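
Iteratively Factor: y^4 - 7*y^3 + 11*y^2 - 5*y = (y - 5)*(y^3 - 2*y^2 + y) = (y - 5)*(y - 1)*(y^2 - y) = (y - 5)*(y - 1)^2*(y)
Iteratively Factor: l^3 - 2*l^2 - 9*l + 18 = (l - 3)*(l^2 + l - 6) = (l - 3)*(l + 3)*(l - 2)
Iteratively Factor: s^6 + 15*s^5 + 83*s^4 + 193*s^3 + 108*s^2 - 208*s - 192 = (s - 1)*(s^5 + 16*s^4 + 99*s^3 + 292*s^2 + 400*s + 192) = (s - 1)*(s + 3)*(s^4 + 13*s^3 + 60*s^2 + 112*s + 64) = (s - 1)*(s + 3)*(s + 4)*(s^3 + 9*s^2 + 24*s + 16) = (s - 1)*(s + 3)*(s + 4)^2*(s^2 + 5*s + 4) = (s - 1)*(s + 1)*(s + 3)*(s + 4)^2*(s + 4)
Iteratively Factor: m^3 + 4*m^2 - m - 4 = (m + 4)*(m^2 - 1) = (m + 1)*(m + 4)*(m - 1)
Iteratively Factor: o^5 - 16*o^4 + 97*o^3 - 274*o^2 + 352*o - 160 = (o - 1)*(o^4 - 15*o^3 + 82*o^2 - 192*o + 160) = (o - 4)*(o - 1)*(o^3 - 11*o^2 + 38*o - 40) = (o - 5)*(o - 4)*(o - 1)*(o^2 - 6*o + 8) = (o - 5)*(o - 4)*(o - 2)*(o - 1)*(o - 4)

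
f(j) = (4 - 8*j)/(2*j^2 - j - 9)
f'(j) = (1 - 4*j)*(4 - 8*j)/(2*j^2 - j - 9)^2 - 8/(2*j^2 - j - 9)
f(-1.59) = -7.10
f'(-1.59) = 25.61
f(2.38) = 293.75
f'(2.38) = 49038.09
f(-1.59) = -7.10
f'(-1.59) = 25.61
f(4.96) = -1.01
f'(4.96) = 0.31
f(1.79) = 2.36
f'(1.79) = 5.14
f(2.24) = 11.55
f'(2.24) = 82.97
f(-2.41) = 4.63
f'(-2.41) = 8.21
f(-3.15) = 2.09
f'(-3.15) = 1.46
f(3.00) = -3.33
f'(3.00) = 4.78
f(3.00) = -3.33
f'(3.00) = 4.78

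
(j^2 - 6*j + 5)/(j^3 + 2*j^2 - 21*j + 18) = (j - 5)/(j^2 + 3*j - 18)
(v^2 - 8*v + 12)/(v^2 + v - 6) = (v - 6)/(v + 3)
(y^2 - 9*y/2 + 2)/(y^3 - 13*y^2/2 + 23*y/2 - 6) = (2*y - 1)/(2*y^2 - 5*y + 3)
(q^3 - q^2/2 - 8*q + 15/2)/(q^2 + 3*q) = q - 7/2 + 5/(2*q)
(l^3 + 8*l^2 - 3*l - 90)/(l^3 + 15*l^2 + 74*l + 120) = (l - 3)/(l + 4)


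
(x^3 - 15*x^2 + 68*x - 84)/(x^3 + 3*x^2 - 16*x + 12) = (x^2 - 13*x + 42)/(x^2 + 5*x - 6)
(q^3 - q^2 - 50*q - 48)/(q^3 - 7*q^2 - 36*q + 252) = (q^2 - 7*q - 8)/(q^2 - 13*q + 42)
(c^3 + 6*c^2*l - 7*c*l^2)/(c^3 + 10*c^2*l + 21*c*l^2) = (c - l)/(c + 3*l)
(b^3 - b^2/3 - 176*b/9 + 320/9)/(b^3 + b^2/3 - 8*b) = (3*b^2 + 7*b - 40)/(3*b*(b + 3))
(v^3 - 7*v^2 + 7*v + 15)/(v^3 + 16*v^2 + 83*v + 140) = (v^3 - 7*v^2 + 7*v + 15)/(v^3 + 16*v^2 + 83*v + 140)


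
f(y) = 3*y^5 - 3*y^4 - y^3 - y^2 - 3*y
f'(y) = 15*y^4 - 12*y^3 - 3*y^2 - 2*y - 3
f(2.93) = 384.20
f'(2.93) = 769.05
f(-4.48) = -6539.09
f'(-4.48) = 7067.05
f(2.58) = 178.45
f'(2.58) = 430.40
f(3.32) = 788.02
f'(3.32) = 1340.56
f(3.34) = 815.19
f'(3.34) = 1376.45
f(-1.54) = -36.96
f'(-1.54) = 121.16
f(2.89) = 354.37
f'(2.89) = 722.88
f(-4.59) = -7354.21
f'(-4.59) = 7761.38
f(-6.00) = -27018.00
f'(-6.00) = 21933.00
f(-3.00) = -945.00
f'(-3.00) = 1515.00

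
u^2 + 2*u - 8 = (u - 2)*(u + 4)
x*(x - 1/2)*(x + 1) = x^3 + x^2/2 - x/2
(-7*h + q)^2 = 49*h^2 - 14*h*q + q^2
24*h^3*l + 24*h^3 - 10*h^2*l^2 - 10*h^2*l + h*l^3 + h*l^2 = (-6*h + l)*(-4*h + l)*(h*l + h)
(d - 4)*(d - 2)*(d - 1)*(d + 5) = d^4 - 2*d^3 - 21*d^2 + 62*d - 40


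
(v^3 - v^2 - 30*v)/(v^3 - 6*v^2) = (v + 5)/v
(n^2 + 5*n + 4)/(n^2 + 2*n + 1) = (n + 4)/(n + 1)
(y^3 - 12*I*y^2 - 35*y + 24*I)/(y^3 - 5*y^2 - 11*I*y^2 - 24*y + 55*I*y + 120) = (y - I)/(y - 5)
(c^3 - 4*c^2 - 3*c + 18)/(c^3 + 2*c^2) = 1 - 6/c + 9/c^2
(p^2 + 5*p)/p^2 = (p + 5)/p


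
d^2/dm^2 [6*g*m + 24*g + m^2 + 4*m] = 2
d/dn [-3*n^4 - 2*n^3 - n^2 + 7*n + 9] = -12*n^3 - 6*n^2 - 2*n + 7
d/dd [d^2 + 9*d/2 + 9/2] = 2*d + 9/2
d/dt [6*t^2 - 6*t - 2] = 12*t - 6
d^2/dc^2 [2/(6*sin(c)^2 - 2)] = 6*(-6*sin(c)^4 + 7*sin(c)^2 + 1)/(3*sin(c)^2 - 1)^3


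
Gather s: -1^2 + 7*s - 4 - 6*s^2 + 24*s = -6*s^2 + 31*s - 5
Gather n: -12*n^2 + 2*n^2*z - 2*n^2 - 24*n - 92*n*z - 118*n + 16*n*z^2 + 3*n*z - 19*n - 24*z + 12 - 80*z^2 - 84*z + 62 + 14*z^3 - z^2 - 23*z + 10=n^2*(2*z - 14) + n*(16*z^2 - 89*z - 161) + 14*z^3 - 81*z^2 - 131*z + 84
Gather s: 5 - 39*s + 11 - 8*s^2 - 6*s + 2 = -8*s^2 - 45*s + 18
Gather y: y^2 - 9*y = y^2 - 9*y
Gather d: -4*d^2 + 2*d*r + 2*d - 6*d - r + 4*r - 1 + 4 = -4*d^2 + d*(2*r - 4) + 3*r + 3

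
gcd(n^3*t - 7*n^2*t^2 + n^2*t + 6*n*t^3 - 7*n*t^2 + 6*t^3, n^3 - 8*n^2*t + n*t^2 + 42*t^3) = 1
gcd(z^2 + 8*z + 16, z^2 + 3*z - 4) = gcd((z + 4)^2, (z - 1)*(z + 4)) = z + 4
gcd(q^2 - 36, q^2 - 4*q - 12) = q - 6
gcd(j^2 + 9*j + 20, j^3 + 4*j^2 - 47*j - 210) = j + 5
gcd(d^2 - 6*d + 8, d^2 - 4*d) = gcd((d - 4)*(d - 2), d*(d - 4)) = d - 4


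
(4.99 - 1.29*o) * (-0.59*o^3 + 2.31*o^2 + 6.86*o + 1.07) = 0.7611*o^4 - 5.924*o^3 + 2.6775*o^2 + 32.8511*o + 5.3393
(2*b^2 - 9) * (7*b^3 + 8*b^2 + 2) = 14*b^5 + 16*b^4 - 63*b^3 - 68*b^2 - 18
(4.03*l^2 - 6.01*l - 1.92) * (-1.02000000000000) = -4.1106*l^2 + 6.1302*l + 1.9584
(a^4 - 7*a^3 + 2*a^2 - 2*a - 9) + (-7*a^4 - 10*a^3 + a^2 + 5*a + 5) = -6*a^4 - 17*a^3 + 3*a^2 + 3*a - 4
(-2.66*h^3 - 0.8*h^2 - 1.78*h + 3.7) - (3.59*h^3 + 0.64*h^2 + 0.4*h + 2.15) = -6.25*h^3 - 1.44*h^2 - 2.18*h + 1.55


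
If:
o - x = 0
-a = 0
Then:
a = 0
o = x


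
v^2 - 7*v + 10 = (v - 5)*(v - 2)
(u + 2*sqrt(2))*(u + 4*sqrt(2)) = u^2 + 6*sqrt(2)*u + 16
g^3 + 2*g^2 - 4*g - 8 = (g - 2)*(g + 2)^2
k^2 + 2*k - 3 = (k - 1)*(k + 3)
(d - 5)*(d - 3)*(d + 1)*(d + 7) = d^4 - 42*d^2 + 64*d + 105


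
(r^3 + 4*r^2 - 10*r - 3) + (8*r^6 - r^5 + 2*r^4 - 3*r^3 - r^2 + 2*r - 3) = 8*r^6 - r^5 + 2*r^4 - 2*r^3 + 3*r^2 - 8*r - 6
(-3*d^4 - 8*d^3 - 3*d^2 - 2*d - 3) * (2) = -6*d^4 - 16*d^3 - 6*d^2 - 4*d - 6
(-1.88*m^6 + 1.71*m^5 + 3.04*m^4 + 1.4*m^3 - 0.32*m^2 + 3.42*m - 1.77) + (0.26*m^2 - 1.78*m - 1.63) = -1.88*m^6 + 1.71*m^5 + 3.04*m^4 + 1.4*m^3 - 0.06*m^2 + 1.64*m - 3.4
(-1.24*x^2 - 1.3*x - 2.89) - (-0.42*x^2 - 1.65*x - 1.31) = -0.82*x^2 + 0.35*x - 1.58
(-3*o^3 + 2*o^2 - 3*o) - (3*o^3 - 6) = -6*o^3 + 2*o^2 - 3*o + 6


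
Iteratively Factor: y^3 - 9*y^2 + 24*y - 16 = (y - 4)*(y^2 - 5*y + 4) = (y - 4)*(y - 1)*(y - 4)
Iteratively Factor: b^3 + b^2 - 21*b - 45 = (b - 5)*(b^2 + 6*b + 9) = (b - 5)*(b + 3)*(b + 3)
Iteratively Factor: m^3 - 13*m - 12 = (m - 4)*(m^2 + 4*m + 3) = (m - 4)*(m + 3)*(m + 1)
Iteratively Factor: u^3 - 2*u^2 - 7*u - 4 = (u + 1)*(u^2 - 3*u - 4) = (u - 4)*(u + 1)*(u + 1)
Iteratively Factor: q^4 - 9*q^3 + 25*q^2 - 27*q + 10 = (q - 2)*(q^3 - 7*q^2 + 11*q - 5) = (q - 2)*(q - 1)*(q^2 - 6*q + 5) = (q - 5)*(q - 2)*(q - 1)*(q - 1)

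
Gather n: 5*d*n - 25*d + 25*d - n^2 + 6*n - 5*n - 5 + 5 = -n^2 + n*(5*d + 1)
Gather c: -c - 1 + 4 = 3 - c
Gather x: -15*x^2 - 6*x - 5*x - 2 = -15*x^2 - 11*x - 2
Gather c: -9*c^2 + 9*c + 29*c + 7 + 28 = -9*c^2 + 38*c + 35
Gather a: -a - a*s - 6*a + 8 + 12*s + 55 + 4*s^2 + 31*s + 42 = a*(-s - 7) + 4*s^2 + 43*s + 105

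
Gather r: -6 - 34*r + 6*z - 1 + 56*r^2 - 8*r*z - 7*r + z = 56*r^2 + r*(-8*z - 41) + 7*z - 7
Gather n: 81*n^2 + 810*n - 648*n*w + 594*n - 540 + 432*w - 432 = 81*n^2 + n*(1404 - 648*w) + 432*w - 972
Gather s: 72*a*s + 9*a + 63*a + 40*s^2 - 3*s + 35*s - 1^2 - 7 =72*a + 40*s^2 + s*(72*a + 32) - 8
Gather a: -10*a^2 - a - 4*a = -10*a^2 - 5*a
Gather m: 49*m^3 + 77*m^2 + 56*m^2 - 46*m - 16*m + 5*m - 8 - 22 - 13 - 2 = 49*m^3 + 133*m^2 - 57*m - 45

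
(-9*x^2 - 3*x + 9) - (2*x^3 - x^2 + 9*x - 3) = -2*x^3 - 8*x^2 - 12*x + 12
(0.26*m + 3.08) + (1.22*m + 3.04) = 1.48*m + 6.12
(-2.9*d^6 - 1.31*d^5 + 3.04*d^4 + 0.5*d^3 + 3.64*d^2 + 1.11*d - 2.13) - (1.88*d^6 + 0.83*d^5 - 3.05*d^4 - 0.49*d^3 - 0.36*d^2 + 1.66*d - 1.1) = -4.78*d^6 - 2.14*d^5 + 6.09*d^4 + 0.99*d^3 + 4.0*d^2 - 0.55*d - 1.03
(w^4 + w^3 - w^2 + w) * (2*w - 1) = 2*w^5 + w^4 - 3*w^3 + 3*w^2 - w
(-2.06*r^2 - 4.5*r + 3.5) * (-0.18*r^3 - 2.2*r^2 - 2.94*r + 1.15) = 0.3708*r^5 + 5.342*r^4 + 15.3264*r^3 + 3.161*r^2 - 15.465*r + 4.025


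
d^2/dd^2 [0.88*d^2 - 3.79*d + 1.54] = 1.76000000000000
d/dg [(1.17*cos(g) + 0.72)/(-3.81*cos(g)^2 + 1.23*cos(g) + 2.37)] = (4.4577*sin(g)^2 - 5.4864*cos(g) - 6.345)*sin(g)/(-3.81*cos(g)^2 + 1.23*cos(g) + 2.37)^2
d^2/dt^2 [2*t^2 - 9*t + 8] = 4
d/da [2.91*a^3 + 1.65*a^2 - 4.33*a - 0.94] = 8.73*a^2 + 3.3*a - 4.33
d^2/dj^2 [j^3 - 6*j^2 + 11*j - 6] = 6*j - 12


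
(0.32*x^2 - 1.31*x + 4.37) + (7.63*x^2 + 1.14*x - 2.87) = 7.95*x^2 - 0.17*x + 1.5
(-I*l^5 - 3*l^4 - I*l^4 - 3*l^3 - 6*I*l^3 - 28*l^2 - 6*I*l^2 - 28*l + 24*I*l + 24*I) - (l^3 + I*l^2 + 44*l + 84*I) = -I*l^5 - 3*l^4 - I*l^4 - 4*l^3 - 6*I*l^3 - 28*l^2 - 7*I*l^2 - 72*l + 24*I*l - 60*I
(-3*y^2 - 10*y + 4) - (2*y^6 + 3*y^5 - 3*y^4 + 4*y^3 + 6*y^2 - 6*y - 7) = -2*y^6 - 3*y^5 + 3*y^4 - 4*y^3 - 9*y^2 - 4*y + 11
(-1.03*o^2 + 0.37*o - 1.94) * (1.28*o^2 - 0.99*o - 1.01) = -1.3184*o^4 + 1.4933*o^3 - 1.8092*o^2 + 1.5469*o + 1.9594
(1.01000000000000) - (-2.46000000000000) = 3.47000000000000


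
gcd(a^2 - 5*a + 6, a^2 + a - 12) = a - 3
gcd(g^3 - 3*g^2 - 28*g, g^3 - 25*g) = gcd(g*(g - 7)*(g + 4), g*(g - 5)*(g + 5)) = g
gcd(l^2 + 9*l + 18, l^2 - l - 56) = 1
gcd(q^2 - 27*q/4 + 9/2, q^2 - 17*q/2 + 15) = q - 6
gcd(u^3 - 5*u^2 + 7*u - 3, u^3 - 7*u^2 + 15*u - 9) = u^2 - 4*u + 3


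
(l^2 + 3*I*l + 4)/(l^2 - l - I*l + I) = (l + 4*I)/(l - 1)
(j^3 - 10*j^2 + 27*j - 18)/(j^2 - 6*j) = j - 4 + 3/j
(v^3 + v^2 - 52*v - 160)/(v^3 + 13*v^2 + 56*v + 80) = (v - 8)/(v + 4)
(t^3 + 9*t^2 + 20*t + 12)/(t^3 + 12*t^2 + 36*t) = (t^2 + 3*t + 2)/(t*(t + 6))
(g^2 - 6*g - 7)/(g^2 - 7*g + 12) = (g^2 - 6*g - 7)/(g^2 - 7*g + 12)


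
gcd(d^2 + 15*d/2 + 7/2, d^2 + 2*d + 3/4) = d + 1/2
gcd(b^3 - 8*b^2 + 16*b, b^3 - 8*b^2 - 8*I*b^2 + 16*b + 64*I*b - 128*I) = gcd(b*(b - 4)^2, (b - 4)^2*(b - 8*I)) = b^2 - 8*b + 16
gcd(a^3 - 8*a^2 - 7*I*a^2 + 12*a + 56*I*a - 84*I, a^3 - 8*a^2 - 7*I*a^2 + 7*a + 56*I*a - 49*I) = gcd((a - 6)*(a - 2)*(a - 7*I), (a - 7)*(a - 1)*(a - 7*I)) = a - 7*I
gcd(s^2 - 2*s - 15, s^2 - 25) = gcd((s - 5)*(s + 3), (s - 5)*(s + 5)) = s - 5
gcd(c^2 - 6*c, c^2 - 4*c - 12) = c - 6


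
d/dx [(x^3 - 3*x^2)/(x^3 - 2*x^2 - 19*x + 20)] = x*(x^3 - 38*x^2 + 117*x - 120)/(x^6 - 4*x^5 - 34*x^4 + 116*x^3 + 281*x^2 - 760*x + 400)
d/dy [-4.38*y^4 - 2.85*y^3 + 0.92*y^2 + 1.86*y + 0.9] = -17.52*y^3 - 8.55*y^2 + 1.84*y + 1.86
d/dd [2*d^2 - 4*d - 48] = 4*d - 4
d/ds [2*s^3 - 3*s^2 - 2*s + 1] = 6*s^2 - 6*s - 2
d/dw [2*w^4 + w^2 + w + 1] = 8*w^3 + 2*w + 1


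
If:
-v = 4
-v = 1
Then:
No Solution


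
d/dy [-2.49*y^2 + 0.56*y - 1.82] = 0.56 - 4.98*y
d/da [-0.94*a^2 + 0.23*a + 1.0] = 0.23 - 1.88*a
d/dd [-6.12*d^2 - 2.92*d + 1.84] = -12.24*d - 2.92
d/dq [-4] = 0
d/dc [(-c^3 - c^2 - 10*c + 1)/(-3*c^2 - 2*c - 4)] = (3*c^4 + 4*c^3 - 16*c^2 + 14*c + 42)/(9*c^4 + 12*c^3 + 28*c^2 + 16*c + 16)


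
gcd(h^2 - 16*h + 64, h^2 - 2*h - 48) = h - 8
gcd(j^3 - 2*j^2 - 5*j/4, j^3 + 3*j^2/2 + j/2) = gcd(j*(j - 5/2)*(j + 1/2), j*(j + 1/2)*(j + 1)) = j^2 + j/2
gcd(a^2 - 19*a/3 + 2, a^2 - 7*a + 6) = a - 6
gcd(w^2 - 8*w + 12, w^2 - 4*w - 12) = w - 6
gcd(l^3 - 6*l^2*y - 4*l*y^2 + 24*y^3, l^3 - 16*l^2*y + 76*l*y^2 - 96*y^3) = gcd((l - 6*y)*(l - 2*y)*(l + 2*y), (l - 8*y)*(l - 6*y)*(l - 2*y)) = l^2 - 8*l*y + 12*y^2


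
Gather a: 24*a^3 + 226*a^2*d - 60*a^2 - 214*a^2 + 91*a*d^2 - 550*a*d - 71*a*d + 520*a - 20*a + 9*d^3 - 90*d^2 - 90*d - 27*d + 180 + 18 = 24*a^3 + a^2*(226*d - 274) + a*(91*d^2 - 621*d + 500) + 9*d^3 - 90*d^2 - 117*d + 198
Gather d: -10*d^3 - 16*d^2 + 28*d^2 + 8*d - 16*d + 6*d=-10*d^3 + 12*d^2 - 2*d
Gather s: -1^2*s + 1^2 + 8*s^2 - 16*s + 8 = 8*s^2 - 17*s + 9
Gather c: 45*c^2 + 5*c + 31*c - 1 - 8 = 45*c^2 + 36*c - 9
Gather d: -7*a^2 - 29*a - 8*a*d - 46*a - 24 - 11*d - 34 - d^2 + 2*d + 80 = -7*a^2 - 75*a - d^2 + d*(-8*a - 9) + 22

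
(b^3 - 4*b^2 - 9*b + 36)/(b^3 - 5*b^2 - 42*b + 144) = (b^2 - b - 12)/(b^2 - 2*b - 48)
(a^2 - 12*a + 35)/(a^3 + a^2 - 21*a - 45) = (a - 7)/(a^2 + 6*a + 9)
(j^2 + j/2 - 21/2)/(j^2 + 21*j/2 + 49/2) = (j - 3)/(j + 7)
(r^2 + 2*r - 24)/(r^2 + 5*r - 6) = (r - 4)/(r - 1)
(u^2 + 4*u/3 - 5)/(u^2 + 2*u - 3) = (u - 5/3)/(u - 1)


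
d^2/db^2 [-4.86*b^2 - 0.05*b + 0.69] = -9.72000000000000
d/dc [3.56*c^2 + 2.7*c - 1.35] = 7.12*c + 2.7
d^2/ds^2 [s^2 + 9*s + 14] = 2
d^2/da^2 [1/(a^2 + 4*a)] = 2*(-a*(a + 4) + 4*(a + 2)^2)/(a^3*(a + 4)^3)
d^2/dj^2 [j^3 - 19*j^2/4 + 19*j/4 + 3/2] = 6*j - 19/2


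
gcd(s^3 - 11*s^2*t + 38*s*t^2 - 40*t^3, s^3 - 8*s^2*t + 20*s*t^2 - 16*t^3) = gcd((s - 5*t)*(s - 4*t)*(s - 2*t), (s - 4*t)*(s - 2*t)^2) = s^2 - 6*s*t + 8*t^2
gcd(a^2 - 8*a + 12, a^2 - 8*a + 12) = a^2 - 8*a + 12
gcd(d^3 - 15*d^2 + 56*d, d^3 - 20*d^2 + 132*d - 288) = d - 8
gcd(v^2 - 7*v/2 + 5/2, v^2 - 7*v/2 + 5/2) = v^2 - 7*v/2 + 5/2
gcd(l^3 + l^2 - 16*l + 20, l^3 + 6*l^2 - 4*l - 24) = l - 2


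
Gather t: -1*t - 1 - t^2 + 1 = -t^2 - t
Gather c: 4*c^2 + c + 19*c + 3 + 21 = 4*c^2 + 20*c + 24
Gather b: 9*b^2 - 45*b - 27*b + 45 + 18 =9*b^2 - 72*b + 63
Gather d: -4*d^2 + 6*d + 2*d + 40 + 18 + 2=-4*d^2 + 8*d + 60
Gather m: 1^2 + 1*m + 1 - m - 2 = 0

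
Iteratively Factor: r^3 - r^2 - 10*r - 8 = (r - 4)*(r^2 + 3*r + 2) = (r - 4)*(r + 2)*(r + 1)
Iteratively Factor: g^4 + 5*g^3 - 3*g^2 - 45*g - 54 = (g + 3)*(g^3 + 2*g^2 - 9*g - 18) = (g + 3)^2*(g^2 - g - 6) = (g - 3)*(g + 3)^2*(g + 2)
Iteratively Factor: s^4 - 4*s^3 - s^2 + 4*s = (s - 1)*(s^3 - 3*s^2 - 4*s) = (s - 1)*(s + 1)*(s^2 - 4*s) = (s - 4)*(s - 1)*(s + 1)*(s)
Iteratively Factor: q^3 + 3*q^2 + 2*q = (q)*(q^2 + 3*q + 2) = q*(q + 2)*(q + 1)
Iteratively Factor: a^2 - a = (a - 1)*(a)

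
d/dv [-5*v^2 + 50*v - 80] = 50 - 10*v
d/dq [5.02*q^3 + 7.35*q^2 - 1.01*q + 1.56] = 15.06*q^2 + 14.7*q - 1.01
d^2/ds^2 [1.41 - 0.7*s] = 0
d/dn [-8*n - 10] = -8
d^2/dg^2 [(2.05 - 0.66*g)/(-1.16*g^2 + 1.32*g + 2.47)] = ((6.4984 - 4.5936*g)*(-1.16*g^2 + 1.32*g + 2.47) - (0.66*g - 2.05)*(2.32*g - 1.32)*(4.64*g - 2.64))/(-1.16*g^2 + 1.32*g + 2.47)^3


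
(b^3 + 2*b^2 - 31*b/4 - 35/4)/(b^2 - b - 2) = (b^2 + b - 35/4)/(b - 2)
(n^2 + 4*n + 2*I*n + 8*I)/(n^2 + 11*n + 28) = (n + 2*I)/(n + 7)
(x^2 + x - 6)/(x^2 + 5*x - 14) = (x + 3)/(x + 7)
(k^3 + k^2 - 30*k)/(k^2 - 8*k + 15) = k*(k + 6)/(k - 3)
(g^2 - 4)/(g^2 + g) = (g^2 - 4)/(g*(g + 1))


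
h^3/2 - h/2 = h*(h/2 + 1/2)*(h - 1)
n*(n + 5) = n^2 + 5*n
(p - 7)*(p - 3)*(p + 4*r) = p^3 + 4*p^2*r - 10*p^2 - 40*p*r + 21*p + 84*r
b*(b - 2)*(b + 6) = b^3 + 4*b^2 - 12*b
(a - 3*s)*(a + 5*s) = a^2 + 2*a*s - 15*s^2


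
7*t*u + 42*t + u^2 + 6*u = (7*t + u)*(u + 6)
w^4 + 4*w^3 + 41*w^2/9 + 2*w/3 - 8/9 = (w - 1/3)*(w + 1)*(w + 4/3)*(w + 2)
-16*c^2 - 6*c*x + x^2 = (-8*c + x)*(2*c + x)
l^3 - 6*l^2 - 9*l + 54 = (l - 6)*(l - 3)*(l + 3)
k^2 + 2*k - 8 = (k - 2)*(k + 4)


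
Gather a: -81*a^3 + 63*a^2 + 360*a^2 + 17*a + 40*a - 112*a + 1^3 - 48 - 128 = -81*a^3 + 423*a^2 - 55*a - 175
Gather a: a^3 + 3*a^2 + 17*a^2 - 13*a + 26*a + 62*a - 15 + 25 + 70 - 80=a^3 + 20*a^2 + 75*a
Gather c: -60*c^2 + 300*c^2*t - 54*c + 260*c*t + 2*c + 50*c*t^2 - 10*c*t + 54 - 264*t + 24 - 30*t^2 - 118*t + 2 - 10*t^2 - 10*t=c^2*(300*t - 60) + c*(50*t^2 + 250*t - 52) - 40*t^2 - 392*t + 80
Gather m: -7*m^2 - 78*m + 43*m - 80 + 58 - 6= -7*m^2 - 35*m - 28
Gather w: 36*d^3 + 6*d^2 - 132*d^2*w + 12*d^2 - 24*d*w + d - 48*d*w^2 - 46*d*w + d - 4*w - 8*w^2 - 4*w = 36*d^3 + 18*d^2 + 2*d + w^2*(-48*d - 8) + w*(-132*d^2 - 70*d - 8)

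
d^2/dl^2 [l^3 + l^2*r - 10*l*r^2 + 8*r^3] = 6*l + 2*r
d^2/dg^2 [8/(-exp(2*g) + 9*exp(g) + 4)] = 8*(2*(2*exp(g) - 9)^2*exp(g) + (4*exp(g) - 9)*(-exp(2*g) + 9*exp(g) + 4))*exp(g)/(-exp(2*g) + 9*exp(g) + 4)^3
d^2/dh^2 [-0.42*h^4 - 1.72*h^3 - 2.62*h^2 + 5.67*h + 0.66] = -5.04*h^2 - 10.32*h - 5.24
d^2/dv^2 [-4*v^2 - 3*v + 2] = -8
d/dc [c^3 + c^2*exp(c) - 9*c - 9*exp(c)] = c^2*exp(c) + 3*c^2 + 2*c*exp(c) - 9*exp(c) - 9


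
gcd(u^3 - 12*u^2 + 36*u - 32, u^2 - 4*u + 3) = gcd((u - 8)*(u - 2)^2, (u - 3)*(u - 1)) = 1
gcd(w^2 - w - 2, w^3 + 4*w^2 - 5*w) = 1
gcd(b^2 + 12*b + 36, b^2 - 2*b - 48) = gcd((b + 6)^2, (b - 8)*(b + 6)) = b + 6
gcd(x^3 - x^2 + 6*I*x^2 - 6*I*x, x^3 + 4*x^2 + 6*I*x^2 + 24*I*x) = x^2 + 6*I*x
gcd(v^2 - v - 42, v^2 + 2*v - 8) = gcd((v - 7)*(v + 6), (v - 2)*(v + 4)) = 1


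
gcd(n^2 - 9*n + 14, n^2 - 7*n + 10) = n - 2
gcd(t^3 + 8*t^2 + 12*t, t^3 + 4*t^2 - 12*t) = t^2 + 6*t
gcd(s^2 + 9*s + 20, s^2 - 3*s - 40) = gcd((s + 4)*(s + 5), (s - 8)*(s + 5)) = s + 5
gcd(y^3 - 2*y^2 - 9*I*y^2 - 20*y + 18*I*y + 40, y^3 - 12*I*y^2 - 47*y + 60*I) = y^2 - 9*I*y - 20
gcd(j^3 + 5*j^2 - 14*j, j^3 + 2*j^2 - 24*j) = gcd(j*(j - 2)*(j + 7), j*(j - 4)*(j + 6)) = j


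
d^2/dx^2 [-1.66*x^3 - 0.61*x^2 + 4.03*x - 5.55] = -9.96*x - 1.22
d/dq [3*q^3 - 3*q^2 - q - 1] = 9*q^2 - 6*q - 1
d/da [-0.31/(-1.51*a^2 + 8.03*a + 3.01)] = (2.4893 - 0.9362*a)/(-1.51*a^2 + 8.03*a + 3.01)^2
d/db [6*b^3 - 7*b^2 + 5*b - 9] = 18*b^2 - 14*b + 5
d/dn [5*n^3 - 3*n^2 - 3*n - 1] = 15*n^2 - 6*n - 3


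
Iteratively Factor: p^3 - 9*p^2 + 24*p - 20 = (p - 5)*(p^2 - 4*p + 4) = (p - 5)*(p - 2)*(p - 2)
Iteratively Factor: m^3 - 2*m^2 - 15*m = (m + 3)*(m^2 - 5*m) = m*(m + 3)*(m - 5)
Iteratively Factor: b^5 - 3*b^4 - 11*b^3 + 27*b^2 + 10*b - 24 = (b + 1)*(b^4 - 4*b^3 - 7*b^2 + 34*b - 24) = (b + 1)*(b + 3)*(b^3 - 7*b^2 + 14*b - 8) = (b - 4)*(b + 1)*(b + 3)*(b^2 - 3*b + 2) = (b - 4)*(b - 2)*(b + 1)*(b + 3)*(b - 1)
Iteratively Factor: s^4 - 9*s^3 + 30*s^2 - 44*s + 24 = (s - 2)*(s^3 - 7*s^2 + 16*s - 12) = (s - 2)^2*(s^2 - 5*s + 6) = (s - 2)^3*(s - 3)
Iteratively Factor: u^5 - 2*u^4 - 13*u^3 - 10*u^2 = (u + 2)*(u^4 - 4*u^3 - 5*u^2) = u*(u + 2)*(u^3 - 4*u^2 - 5*u) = u^2*(u + 2)*(u^2 - 4*u - 5) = u^2*(u + 1)*(u + 2)*(u - 5)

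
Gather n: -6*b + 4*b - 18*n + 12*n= -2*b - 6*n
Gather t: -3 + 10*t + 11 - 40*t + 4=12 - 30*t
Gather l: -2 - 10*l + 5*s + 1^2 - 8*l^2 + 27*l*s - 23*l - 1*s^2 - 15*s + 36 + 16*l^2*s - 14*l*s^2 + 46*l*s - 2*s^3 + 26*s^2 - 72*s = l^2*(16*s - 8) + l*(-14*s^2 + 73*s - 33) - 2*s^3 + 25*s^2 - 82*s + 35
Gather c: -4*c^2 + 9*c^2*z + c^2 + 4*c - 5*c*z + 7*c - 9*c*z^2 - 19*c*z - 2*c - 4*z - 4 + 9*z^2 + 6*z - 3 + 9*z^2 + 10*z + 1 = c^2*(9*z - 3) + c*(-9*z^2 - 24*z + 9) + 18*z^2 + 12*z - 6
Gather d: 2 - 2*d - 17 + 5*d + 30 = 3*d + 15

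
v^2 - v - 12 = (v - 4)*(v + 3)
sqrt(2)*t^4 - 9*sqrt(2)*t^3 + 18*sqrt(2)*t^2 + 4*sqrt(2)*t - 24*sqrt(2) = (t - 6)*(t - 2)^2*(sqrt(2)*t + sqrt(2))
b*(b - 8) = b^2 - 8*b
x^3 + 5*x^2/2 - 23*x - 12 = (x - 4)*(x + 1/2)*(x + 6)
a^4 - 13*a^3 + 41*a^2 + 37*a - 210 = (a - 7)*(a - 5)*(a - 3)*(a + 2)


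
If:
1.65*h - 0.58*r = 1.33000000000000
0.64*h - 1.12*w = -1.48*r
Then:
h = 0.23091141760273*w + 0.699701407649652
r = 0.656903170766387*w - 0.302573581686336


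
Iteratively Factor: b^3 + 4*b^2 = (b)*(b^2 + 4*b) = b*(b + 4)*(b)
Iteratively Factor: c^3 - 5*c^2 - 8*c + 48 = (c - 4)*(c^2 - c - 12) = (c - 4)*(c + 3)*(c - 4)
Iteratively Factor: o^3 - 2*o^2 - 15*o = (o)*(o^2 - 2*o - 15) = o*(o - 5)*(o + 3)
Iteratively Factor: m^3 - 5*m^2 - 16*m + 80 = (m - 5)*(m^2 - 16) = (m - 5)*(m - 4)*(m + 4)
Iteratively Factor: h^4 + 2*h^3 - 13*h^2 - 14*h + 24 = (h - 1)*(h^3 + 3*h^2 - 10*h - 24) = (h - 1)*(h + 4)*(h^2 - h - 6) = (h - 1)*(h + 2)*(h + 4)*(h - 3)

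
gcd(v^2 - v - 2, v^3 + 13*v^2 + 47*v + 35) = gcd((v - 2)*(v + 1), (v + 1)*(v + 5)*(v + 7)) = v + 1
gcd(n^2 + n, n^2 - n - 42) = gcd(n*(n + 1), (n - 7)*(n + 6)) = 1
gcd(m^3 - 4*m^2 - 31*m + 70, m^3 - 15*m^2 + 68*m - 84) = m^2 - 9*m + 14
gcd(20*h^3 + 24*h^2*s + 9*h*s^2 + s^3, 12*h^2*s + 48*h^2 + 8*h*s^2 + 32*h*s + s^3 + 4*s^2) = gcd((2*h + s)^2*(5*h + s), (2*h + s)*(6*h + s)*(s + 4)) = 2*h + s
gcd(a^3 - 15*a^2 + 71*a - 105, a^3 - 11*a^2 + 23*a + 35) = a^2 - 12*a + 35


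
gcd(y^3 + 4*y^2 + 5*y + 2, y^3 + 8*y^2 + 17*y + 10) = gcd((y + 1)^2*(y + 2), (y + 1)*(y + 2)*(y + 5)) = y^2 + 3*y + 2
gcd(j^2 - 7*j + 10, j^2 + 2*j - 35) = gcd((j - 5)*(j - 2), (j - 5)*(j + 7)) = j - 5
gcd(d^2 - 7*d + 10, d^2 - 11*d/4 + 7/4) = 1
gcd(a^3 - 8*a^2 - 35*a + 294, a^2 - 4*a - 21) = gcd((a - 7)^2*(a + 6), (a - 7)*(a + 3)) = a - 7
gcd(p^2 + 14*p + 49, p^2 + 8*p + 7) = p + 7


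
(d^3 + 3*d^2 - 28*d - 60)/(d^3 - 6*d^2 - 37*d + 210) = (d + 2)/(d - 7)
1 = 1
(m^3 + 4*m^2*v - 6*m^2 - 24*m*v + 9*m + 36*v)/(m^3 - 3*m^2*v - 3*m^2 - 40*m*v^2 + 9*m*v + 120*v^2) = (-m^2 - 4*m*v + 3*m + 12*v)/(-m^2 + 3*m*v + 40*v^2)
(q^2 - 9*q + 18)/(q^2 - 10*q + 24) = (q - 3)/(q - 4)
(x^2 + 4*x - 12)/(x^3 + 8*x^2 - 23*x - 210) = (x - 2)/(x^2 + 2*x - 35)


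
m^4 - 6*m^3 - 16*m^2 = m^2*(m - 8)*(m + 2)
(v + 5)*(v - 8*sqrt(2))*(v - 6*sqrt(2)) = v^3 - 14*sqrt(2)*v^2 + 5*v^2 - 70*sqrt(2)*v + 96*v + 480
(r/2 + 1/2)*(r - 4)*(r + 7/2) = r^3/2 + r^2/4 - 29*r/4 - 7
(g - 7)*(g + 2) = g^2 - 5*g - 14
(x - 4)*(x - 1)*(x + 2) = x^3 - 3*x^2 - 6*x + 8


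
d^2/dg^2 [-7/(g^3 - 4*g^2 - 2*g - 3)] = 14*((3*g - 4)*(-g^3 + 4*g^2 + 2*g + 3) + (-3*g^2 + 8*g + 2)^2)/(-g^3 + 4*g^2 + 2*g + 3)^3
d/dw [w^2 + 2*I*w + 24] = 2*w + 2*I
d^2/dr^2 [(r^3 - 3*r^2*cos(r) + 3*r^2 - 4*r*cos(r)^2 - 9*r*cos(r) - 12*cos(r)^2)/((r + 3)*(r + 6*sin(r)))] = (6*r^3*sin(r) + 3*r^3*cos(r) - 9*r^2*sin(2*r) + 26*r^2*cos(2*r) + 54*r^2 - 78*r*sin(r) - 80*r*sin(2*r) + 18*r*sin(3*r) - 216*r*cos(r) - 36*r*cos(2*r) - 36*(1 - cos(2*r))^2 + 216*sin(r) + 18*sin(2*r) - 96*cos(r) - 112*cos(2*r) - 184)/(r + 6*sin(r))^3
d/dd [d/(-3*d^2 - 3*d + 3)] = (-d^2 + d*(2*d + 1) - d + 1)/(3*(d^2 + d - 1)^2)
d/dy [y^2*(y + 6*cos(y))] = 3*y*(-2*y*sin(y) + y + 4*cos(y))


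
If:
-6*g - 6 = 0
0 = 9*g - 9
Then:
No Solution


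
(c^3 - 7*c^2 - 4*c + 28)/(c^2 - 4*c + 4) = (c^2 - 5*c - 14)/(c - 2)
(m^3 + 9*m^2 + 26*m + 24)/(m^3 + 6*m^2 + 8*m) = (m + 3)/m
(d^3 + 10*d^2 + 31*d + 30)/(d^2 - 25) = (d^2 + 5*d + 6)/(d - 5)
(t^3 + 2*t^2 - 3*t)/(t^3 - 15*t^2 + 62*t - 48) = t*(t + 3)/(t^2 - 14*t + 48)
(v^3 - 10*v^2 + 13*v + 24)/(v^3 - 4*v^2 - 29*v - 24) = (v - 3)/(v + 3)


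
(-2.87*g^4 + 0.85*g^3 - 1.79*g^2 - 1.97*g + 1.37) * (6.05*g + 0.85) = -17.3635*g^5 + 2.703*g^4 - 10.107*g^3 - 13.44*g^2 + 6.614*g + 1.1645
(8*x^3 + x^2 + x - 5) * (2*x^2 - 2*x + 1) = 16*x^5 - 14*x^4 + 8*x^3 - 11*x^2 + 11*x - 5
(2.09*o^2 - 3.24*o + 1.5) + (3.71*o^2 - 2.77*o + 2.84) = 5.8*o^2 - 6.01*o + 4.34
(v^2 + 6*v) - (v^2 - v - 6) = 7*v + 6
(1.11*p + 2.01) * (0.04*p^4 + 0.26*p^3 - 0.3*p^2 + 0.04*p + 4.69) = 0.0444*p^5 + 0.369*p^4 + 0.1896*p^3 - 0.5586*p^2 + 5.2863*p + 9.4269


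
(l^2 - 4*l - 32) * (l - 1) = l^3 - 5*l^2 - 28*l + 32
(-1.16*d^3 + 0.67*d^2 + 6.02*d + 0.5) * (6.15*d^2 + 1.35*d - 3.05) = -7.134*d^5 + 2.5545*d^4 + 41.4655*d^3 + 9.1585*d^2 - 17.686*d - 1.525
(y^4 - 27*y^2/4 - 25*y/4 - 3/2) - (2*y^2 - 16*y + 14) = y^4 - 35*y^2/4 + 39*y/4 - 31/2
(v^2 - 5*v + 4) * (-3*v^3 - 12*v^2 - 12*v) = -3*v^5 + 3*v^4 + 36*v^3 + 12*v^2 - 48*v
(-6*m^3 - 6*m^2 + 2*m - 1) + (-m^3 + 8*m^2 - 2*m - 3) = -7*m^3 + 2*m^2 - 4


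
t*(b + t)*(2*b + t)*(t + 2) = 2*b^2*t^2 + 4*b^2*t + 3*b*t^3 + 6*b*t^2 + t^4 + 2*t^3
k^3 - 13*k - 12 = (k - 4)*(k + 1)*(k + 3)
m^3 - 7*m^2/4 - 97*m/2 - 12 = (m - 8)*(m + 1/4)*(m + 6)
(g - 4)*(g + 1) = g^2 - 3*g - 4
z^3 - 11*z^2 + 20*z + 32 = (z - 8)*(z - 4)*(z + 1)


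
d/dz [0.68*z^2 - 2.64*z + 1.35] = 1.36*z - 2.64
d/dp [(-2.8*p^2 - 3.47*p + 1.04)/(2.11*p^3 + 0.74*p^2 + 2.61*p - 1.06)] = (5.908*p^4 + 14.6434*p^3 - 11.3234*p^2 + 4.3968*p + 0.9638)/(4.4521*p^6 + 3.1228*p^5 + 11.5618*p^4 - 0.610400000000001*p^3 + 5.2433*p^2 - 5.5332*p + 1.1236)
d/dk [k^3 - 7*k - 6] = 3*k^2 - 7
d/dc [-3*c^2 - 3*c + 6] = -6*c - 3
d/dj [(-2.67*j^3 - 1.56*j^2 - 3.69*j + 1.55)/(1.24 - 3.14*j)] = (16.7676*j^3 - 5.034*j^2 - 3.8688*j + 0.2914)/(9.8596*j^2 - 7.7872*j + 1.5376)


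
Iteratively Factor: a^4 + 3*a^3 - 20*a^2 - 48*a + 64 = (a - 1)*(a^3 + 4*a^2 - 16*a - 64) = (a - 4)*(a - 1)*(a^2 + 8*a + 16) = (a - 4)*(a - 1)*(a + 4)*(a + 4)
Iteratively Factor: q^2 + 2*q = (q + 2)*(q)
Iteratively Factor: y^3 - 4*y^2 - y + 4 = (y + 1)*(y^2 - 5*y + 4) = (y - 4)*(y + 1)*(y - 1)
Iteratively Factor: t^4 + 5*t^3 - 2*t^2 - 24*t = (t + 4)*(t^3 + t^2 - 6*t) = t*(t + 4)*(t^2 + t - 6) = t*(t - 2)*(t + 4)*(t + 3)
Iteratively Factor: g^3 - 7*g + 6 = (g - 2)*(g^2 + 2*g - 3) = (g - 2)*(g - 1)*(g + 3)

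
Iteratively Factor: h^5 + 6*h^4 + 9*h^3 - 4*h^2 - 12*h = (h + 2)*(h^4 + 4*h^3 + h^2 - 6*h) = (h + 2)^2*(h^3 + 2*h^2 - 3*h) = (h - 1)*(h + 2)^2*(h^2 + 3*h) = (h - 1)*(h + 2)^2*(h + 3)*(h)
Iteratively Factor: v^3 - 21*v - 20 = (v + 1)*(v^2 - v - 20) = (v + 1)*(v + 4)*(v - 5)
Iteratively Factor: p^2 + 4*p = (p)*(p + 4)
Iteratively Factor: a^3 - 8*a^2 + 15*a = (a)*(a^2 - 8*a + 15) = a*(a - 3)*(a - 5)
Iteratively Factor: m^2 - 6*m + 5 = (m - 5)*(m - 1)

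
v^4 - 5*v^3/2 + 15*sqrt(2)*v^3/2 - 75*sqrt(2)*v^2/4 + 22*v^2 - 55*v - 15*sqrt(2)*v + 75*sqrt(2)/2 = (v - 5/2)*(v - sqrt(2)/2)*(v + 3*sqrt(2))*(v + 5*sqrt(2))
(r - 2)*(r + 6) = r^2 + 4*r - 12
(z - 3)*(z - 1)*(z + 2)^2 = z^4 - 9*z^2 - 4*z + 12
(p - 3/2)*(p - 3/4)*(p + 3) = p^3 + 3*p^2/4 - 45*p/8 + 27/8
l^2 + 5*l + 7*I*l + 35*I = (l + 5)*(l + 7*I)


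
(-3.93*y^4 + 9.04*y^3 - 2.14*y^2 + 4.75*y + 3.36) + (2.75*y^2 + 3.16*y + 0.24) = -3.93*y^4 + 9.04*y^3 + 0.61*y^2 + 7.91*y + 3.6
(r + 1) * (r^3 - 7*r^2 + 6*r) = r^4 - 6*r^3 - r^2 + 6*r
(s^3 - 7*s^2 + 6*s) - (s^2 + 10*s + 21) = s^3 - 8*s^2 - 4*s - 21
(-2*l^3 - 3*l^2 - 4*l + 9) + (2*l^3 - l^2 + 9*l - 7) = -4*l^2 + 5*l + 2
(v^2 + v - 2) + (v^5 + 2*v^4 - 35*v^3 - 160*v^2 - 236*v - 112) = v^5 + 2*v^4 - 35*v^3 - 159*v^2 - 235*v - 114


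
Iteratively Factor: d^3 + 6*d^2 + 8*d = (d)*(d^2 + 6*d + 8) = d*(d + 4)*(d + 2)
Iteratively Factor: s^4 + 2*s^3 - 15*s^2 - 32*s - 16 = (s + 1)*(s^3 + s^2 - 16*s - 16) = (s - 4)*(s + 1)*(s^2 + 5*s + 4) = (s - 4)*(s + 1)^2*(s + 4)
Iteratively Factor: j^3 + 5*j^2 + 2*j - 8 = (j - 1)*(j^2 + 6*j + 8) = (j - 1)*(j + 2)*(j + 4)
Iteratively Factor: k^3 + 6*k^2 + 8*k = (k + 4)*(k^2 + 2*k) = (k + 2)*(k + 4)*(k)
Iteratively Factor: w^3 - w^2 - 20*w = (w - 5)*(w^2 + 4*w) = w*(w - 5)*(w + 4)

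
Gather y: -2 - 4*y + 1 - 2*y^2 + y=-2*y^2 - 3*y - 1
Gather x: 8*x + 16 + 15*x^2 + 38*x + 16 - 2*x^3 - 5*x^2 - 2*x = -2*x^3 + 10*x^2 + 44*x + 32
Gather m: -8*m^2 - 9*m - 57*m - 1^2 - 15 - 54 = -8*m^2 - 66*m - 70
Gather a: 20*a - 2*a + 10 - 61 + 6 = 18*a - 45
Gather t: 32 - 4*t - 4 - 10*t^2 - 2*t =-10*t^2 - 6*t + 28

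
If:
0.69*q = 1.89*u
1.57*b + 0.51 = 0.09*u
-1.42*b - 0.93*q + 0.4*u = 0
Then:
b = -0.31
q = 0.57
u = 0.21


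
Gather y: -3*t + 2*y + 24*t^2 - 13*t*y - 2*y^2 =24*t^2 - 3*t - 2*y^2 + y*(2 - 13*t)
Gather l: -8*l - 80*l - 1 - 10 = -88*l - 11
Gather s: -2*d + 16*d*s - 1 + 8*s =-2*d + s*(16*d + 8) - 1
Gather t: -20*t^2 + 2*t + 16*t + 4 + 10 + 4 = -20*t^2 + 18*t + 18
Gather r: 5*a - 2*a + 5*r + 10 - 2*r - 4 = 3*a + 3*r + 6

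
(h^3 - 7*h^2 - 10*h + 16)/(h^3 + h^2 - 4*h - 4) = (h^2 - 9*h + 8)/(h^2 - h - 2)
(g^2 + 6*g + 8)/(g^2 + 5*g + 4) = (g + 2)/(g + 1)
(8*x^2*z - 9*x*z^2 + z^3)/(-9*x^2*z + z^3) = (-8*x^2 + 9*x*z - z^2)/(9*x^2 - z^2)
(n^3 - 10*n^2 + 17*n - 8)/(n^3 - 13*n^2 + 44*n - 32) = (n - 1)/(n - 4)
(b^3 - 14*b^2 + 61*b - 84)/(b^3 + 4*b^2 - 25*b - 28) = (b^2 - 10*b + 21)/(b^2 + 8*b + 7)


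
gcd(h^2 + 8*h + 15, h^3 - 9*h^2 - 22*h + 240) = h + 5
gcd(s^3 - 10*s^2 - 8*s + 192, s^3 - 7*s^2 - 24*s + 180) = s - 6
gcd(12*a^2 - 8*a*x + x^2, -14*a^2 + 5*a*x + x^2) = -2*a + x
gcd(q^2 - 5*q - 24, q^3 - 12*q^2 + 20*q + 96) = q - 8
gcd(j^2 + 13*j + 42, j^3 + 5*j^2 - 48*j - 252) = j + 6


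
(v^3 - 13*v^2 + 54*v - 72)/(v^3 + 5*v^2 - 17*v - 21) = (v^2 - 10*v + 24)/(v^2 + 8*v + 7)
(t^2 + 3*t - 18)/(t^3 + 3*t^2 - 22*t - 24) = (t - 3)/(t^2 - 3*t - 4)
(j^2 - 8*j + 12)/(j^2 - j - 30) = (j - 2)/(j + 5)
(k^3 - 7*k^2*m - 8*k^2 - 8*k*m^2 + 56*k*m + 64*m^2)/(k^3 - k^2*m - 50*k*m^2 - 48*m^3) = (k - 8)/(k + 6*m)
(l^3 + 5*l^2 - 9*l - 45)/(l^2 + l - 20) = (l^2 - 9)/(l - 4)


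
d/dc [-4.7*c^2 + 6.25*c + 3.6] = 6.25 - 9.4*c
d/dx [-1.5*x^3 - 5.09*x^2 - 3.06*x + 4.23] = -4.5*x^2 - 10.18*x - 3.06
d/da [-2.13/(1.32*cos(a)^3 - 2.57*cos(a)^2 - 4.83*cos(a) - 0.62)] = (-8.4348*cos(a)^2 + 10.9482*cos(a) + 10.2879)*sin(a)/(-1.32*cos(a)^3 + 2.57*cos(a)^2 + 4.83*cos(a) + 0.62)^2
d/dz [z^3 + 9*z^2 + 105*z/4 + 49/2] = 3*z^2 + 18*z + 105/4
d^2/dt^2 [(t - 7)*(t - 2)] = 2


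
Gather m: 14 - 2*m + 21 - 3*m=35 - 5*m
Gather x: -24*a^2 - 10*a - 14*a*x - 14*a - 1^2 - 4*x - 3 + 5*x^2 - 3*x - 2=-24*a^2 - 24*a + 5*x^2 + x*(-14*a - 7) - 6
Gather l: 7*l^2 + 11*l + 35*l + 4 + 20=7*l^2 + 46*l + 24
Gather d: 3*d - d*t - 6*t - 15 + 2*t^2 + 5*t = d*(3 - t) + 2*t^2 - t - 15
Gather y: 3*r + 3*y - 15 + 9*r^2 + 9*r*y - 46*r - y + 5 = 9*r^2 - 43*r + y*(9*r + 2) - 10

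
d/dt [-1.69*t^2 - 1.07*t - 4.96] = -3.38*t - 1.07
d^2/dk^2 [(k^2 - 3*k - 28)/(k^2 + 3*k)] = 12*(-k^3 - 14*k^2 - 42*k - 42)/(k^3*(k^3 + 9*k^2 + 27*k + 27))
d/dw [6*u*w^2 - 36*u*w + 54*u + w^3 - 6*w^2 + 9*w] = 12*u*w - 36*u + 3*w^2 - 12*w + 9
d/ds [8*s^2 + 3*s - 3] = 16*s + 3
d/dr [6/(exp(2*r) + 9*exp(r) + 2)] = (-12*exp(r) - 54)*exp(r)/(exp(2*r) + 9*exp(r) + 2)^2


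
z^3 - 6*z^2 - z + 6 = (z - 6)*(z - 1)*(z + 1)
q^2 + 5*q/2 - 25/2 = (q - 5/2)*(q + 5)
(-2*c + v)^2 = 4*c^2 - 4*c*v + v^2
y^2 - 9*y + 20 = (y - 5)*(y - 4)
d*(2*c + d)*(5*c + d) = 10*c^2*d + 7*c*d^2 + d^3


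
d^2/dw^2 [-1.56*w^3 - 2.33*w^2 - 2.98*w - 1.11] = -9.36*w - 4.66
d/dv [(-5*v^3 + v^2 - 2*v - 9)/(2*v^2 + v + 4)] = (-10*v^4 - 10*v^3 - 55*v^2 + 44*v + 1)/(4*v^4 + 4*v^3 + 17*v^2 + 8*v + 16)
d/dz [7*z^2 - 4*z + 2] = 14*z - 4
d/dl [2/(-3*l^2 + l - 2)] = 2*(6*l - 1)/(3*l^2 - l + 2)^2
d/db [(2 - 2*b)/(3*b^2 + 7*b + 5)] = 6*(b^2 - 2*b - 4)/(9*b^4 + 42*b^3 + 79*b^2 + 70*b + 25)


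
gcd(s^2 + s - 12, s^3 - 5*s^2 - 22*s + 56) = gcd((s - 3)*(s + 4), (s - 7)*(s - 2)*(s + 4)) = s + 4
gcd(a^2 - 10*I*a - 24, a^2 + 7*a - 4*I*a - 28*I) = a - 4*I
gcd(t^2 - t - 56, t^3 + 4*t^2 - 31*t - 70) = t + 7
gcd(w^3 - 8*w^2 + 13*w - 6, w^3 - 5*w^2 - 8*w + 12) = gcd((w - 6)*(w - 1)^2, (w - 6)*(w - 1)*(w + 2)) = w^2 - 7*w + 6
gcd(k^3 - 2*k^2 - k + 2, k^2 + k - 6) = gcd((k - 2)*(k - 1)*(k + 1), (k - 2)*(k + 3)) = k - 2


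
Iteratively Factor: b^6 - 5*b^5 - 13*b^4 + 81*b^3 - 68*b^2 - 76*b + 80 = (b - 1)*(b^5 - 4*b^4 - 17*b^3 + 64*b^2 - 4*b - 80) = (b - 2)*(b - 1)*(b^4 - 2*b^3 - 21*b^2 + 22*b + 40) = (b - 2)*(b - 1)*(b + 4)*(b^3 - 6*b^2 + 3*b + 10) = (b - 5)*(b - 2)*(b - 1)*(b + 4)*(b^2 - b - 2) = (b - 5)*(b - 2)^2*(b - 1)*(b + 4)*(b + 1)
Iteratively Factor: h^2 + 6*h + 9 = (h + 3)*(h + 3)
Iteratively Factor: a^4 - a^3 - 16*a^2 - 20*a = (a)*(a^3 - a^2 - 16*a - 20) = a*(a + 2)*(a^2 - 3*a - 10) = a*(a + 2)^2*(a - 5)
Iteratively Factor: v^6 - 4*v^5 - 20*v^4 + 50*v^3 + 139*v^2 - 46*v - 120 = (v + 3)*(v^5 - 7*v^4 + v^3 + 47*v^2 - 2*v - 40) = (v - 5)*(v + 3)*(v^4 - 2*v^3 - 9*v^2 + 2*v + 8) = (v - 5)*(v + 2)*(v + 3)*(v^3 - 4*v^2 - v + 4) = (v - 5)*(v + 1)*(v + 2)*(v + 3)*(v^2 - 5*v + 4) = (v - 5)*(v - 4)*(v + 1)*(v + 2)*(v + 3)*(v - 1)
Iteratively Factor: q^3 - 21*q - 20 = (q - 5)*(q^2 + 5*q + 4) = (q - 5)*(q + 1)*(q + 4)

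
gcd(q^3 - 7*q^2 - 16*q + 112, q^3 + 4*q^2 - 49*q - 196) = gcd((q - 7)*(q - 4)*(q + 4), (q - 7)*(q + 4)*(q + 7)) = q^2 - 3*q - 28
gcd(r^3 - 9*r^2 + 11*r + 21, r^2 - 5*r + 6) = r - 3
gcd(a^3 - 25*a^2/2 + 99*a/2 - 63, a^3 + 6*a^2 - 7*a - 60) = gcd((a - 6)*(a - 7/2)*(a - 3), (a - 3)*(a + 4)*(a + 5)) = a - 3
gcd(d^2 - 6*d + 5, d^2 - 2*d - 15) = d - 5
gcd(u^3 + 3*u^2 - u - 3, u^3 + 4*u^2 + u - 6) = u^2 + 2*u - 3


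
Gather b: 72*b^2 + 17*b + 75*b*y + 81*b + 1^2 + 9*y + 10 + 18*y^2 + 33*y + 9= 72*b^2 + b*(75*y + 98) + 18*y^2 + 42*y + 20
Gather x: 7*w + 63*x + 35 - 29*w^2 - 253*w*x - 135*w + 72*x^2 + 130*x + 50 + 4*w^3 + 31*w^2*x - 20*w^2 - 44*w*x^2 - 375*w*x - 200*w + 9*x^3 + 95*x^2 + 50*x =4*w^3 - 49*w^2 - 328*w + 9*x^3 + x^2*(167 - 44*w) + x*(31*w^2 - 628*w + 243) + 85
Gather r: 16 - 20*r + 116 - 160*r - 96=36 - 180*r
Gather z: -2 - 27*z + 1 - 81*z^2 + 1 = -81*z^2 - 27*z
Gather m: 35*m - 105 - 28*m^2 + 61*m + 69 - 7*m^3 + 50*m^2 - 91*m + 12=-7*m^3 + 22*m^2 + 5*m - 24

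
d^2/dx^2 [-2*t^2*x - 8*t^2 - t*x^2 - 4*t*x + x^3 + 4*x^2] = -2*t + 6*x + 8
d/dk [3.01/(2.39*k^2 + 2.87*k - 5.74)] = (-14.3878*k - 8.6387)/(2.39*k^2 + 2.87*k - 5.74)^2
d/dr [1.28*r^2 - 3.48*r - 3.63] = 2.56*r - 3.48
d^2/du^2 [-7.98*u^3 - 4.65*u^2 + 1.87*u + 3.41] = -47.88*u - 9.3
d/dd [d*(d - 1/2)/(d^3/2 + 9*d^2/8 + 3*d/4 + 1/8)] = 4*(-8*d^3 + 16*d^2 + 5*d - 1)/(16*d^5 + 56*d^4 + 73*d^3 + 43*d^2 + 11*d + 1)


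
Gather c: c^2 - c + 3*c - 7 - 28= c^2 + 2*c - 35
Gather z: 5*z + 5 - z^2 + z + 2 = -z^2 + 6*z + 7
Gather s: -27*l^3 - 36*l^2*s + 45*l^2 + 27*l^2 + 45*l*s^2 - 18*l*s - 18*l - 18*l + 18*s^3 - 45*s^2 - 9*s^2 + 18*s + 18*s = -27*l^3 + 72*l^2 - 36*l + 18*s^3 + s^2*(45*l - 54) + s*(-36*l^2 - 18*l + 36)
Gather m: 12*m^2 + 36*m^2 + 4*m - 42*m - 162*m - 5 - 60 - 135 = 48*m^2 - 200*m - 200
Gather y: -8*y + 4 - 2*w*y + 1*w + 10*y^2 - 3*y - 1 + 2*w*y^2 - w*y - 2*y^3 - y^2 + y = w - 2*y^3 + y^2*(2*w + 9) + y*(-3*w - 10) + 3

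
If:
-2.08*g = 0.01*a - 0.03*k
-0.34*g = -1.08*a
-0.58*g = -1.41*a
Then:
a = 0.00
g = 0.00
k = 0.00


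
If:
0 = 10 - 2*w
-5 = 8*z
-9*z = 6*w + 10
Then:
No Solution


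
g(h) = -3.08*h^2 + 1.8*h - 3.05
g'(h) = 1.8 - 6.16*h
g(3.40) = -32.53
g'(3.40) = -19.14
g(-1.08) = -8.59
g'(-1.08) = 8.45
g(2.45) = -17.13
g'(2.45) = -13.29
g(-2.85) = -33.20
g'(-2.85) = 19.36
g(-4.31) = -68.02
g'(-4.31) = 28.35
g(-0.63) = -5.41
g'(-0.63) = 5.68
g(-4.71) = -79.86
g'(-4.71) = 30.81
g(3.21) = -29.01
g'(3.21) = -17.97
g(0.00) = -3.05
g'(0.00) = 1.80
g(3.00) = -25.37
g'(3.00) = -16.68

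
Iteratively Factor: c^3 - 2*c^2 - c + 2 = (c + 1)*(c^2 - 3*c + 2) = (c - 1)*(c + 1)*(c - 2)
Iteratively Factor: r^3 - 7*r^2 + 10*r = (r - 2)*(r^2 - 5*r) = r*(r - 2)*(r - 5)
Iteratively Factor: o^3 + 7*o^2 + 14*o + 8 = (o + 2)*(o^2 + 5*o + 4) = (o + 2)*(o + 4)*(o + 1)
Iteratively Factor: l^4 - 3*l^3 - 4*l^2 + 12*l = (l - 2)*(l^3 - l^2 - 6*l) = (l - 2)*(l + 2)*(l^2 - 3*l) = (l - 3)*(l - 2)*(l + 2)*(l)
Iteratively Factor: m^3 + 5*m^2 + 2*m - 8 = (m - 1)*(m^2 + 6*m + 8) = (m - 1)*(m + 4)*(m + 2)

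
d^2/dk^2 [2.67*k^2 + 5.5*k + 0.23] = 5.34000000000000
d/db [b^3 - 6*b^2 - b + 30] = 3*b^2 - 12*b - 1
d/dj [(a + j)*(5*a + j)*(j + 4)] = 5*a^2 + 12*a*j + 24*a + 3*j^2 + 8*j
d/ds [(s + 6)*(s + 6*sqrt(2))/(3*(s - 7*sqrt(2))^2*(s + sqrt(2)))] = (-s^3 - 19*sqrt(2)*s^2 - 12*s^2 - 114*sqrt(2)*s - 40*s - 84*sqrt(2) + 276)/(3*(s^5 - 19*sqrt(2)*s^4 + 212*s^3 - 140*sqrt(2)*s^2 - 2156*s - 1372*sqrt(2)))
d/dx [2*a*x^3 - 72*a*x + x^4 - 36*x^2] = 6*a*x^2 - 72*a + 4*x^3 - 72*x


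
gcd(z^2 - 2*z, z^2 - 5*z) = z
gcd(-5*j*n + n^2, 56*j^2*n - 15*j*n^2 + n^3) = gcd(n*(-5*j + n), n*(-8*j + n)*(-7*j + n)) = n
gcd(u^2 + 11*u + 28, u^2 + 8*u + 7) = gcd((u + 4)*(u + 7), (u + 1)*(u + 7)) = u + 7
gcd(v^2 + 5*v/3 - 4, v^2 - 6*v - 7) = 1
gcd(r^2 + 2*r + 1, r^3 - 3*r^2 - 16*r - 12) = r + 1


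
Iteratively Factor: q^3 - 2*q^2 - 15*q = (q + 3)*(q^2 - 5*q) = q*(q + 3)*(q - 5)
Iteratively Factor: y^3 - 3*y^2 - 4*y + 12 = (y - 3)*(y^2 - 4) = (y - 3)*(y + 2)*(y - 2)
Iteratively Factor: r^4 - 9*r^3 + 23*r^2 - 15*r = (r)*(r^3 - 9*r^2 + 23*r - 15) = r*(r - 1)*(r^2 - 8*r + 15) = r*(r - 3)*(r - 1)*(r - 5)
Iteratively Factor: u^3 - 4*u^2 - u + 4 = (u - 4)*(u^2 - 1) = (u - 4)*(u - 1)*(u + 1)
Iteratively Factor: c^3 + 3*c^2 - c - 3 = (c + 1)*(c^2 + 2*c - 3) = (c + 1)*(c + 3)*(c - 1)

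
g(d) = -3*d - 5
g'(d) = -3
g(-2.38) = 2.14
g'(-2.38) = -3.00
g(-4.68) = 9.04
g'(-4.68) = -3.00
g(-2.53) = 2.59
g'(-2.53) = -3.00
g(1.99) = -10.97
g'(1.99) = -3.00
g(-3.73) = 6.19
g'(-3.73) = -3.00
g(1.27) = -8.81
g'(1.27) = -3.00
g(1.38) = -9.14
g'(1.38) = -3.00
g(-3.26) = 4.78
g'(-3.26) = -3.00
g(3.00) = -14.00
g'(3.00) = -3.00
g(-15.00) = 40.00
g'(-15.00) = -3.00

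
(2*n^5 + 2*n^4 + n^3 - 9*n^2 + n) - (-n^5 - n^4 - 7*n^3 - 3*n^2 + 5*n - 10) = 3*n^5 + 3*n^4 + 8*n^3 - 6*n^2 - 4*n + 10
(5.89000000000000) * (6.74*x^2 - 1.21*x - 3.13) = 39.6986*x^2 - 7.1269*x - 18.4357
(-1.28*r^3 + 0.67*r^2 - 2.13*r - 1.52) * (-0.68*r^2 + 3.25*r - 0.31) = 0.8704*r^5 - 4.6156*r^4 + 4.0227*r^3 - 6.0966*r^2 - 4.2797*r + 0.4712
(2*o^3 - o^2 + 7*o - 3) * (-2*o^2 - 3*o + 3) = -4*o^5 - 4*o^4 - 5*o^3 - 18*o^2 + 30*o - 9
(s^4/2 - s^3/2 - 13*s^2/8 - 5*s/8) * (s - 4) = s^5/2 - 5*s^4/2 + 3*s^3/8 + 47*s^2/8 + 5*s/2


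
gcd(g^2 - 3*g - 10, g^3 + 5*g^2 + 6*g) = g + 2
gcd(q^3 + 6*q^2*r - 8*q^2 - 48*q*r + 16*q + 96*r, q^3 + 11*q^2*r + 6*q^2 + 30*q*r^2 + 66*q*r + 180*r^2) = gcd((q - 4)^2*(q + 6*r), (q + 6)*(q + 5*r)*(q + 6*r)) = q + 6*r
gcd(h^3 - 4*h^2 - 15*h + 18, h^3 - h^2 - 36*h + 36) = h^2 - 7*h + 6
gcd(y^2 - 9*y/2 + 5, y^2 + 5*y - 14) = y - 2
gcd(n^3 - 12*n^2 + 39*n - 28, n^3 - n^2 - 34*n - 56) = n - 7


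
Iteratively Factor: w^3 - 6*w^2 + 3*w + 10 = (w + 1)*(w^2 - 7*w + 10) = (w - 5)*(w + 1)*(w - 2)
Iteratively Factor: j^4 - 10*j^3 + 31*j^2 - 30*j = (j - 2)*(j^3 - 8*j^2 + 15*j) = (j - 3)*(j - 2)*(j^2 - 5*j) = j*(j - 3)*(j - 2)*(j - 5)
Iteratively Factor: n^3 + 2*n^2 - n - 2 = (n + 2)*(n^2 - 1) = (n - 1)*(n + 2)*(n + 1)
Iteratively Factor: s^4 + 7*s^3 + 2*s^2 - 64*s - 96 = (s + 4)*(s^3 + 3*s^2 - 10*s - 24) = (s + 4)^2*(s^2 - s - 6) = (s + 2)*(s + 4)^2*(s - 3)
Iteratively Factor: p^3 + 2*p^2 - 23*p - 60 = (p + 4)*(p^2 - 2*p - 15) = (p - 5)*(p + 4)*(p + 3)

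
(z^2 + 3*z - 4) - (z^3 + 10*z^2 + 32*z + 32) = -z^3 - 9*z^2 - 29*z - 36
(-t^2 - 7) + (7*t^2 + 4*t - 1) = 6*t^2 + 4*t - 8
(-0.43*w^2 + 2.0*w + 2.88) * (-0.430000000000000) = 0.1849*w^2 - 0.86*w - 1.2384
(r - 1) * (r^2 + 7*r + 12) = r^3 + 6*r^2 + 5*r - 12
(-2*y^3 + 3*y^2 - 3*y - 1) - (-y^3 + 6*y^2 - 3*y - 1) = -y^3 - 3*y^2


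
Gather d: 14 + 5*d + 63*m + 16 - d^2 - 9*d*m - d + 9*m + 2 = -d^2 + d*(4 - 9*m) + 72*m + 32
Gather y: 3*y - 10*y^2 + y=-10*y^2 + 4*y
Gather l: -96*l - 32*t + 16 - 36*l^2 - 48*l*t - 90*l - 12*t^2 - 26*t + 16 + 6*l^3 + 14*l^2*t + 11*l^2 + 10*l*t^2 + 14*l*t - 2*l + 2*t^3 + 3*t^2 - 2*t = 6*l^3 + l^2*(14*t - 25) + l*(10*t^2 - 34*t - 188) + 2*t^3 - 9*t^2 - 60*t + 32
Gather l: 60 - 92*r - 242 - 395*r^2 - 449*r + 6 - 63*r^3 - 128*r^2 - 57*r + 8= -63*r^3 - 523*r^2 - 598*r - 168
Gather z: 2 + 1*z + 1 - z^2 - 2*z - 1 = -z^2 - z + 2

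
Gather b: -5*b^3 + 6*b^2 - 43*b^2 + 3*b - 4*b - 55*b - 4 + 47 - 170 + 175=-5*b^3 - 37*b^2 - 56*b + 48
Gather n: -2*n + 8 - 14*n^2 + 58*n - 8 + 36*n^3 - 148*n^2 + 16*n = 36*n^3 - 162*n^2 + 72*n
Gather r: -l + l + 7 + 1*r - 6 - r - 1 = 0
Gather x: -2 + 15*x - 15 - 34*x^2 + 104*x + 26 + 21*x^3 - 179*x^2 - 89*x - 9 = 21*x^3 - 213*x^2 + 30*x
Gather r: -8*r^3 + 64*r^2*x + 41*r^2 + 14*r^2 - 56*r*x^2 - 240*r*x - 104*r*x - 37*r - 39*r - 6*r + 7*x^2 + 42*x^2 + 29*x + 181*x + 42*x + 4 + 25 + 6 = -8*r^3 + r^2*(64*x + 55) + r*(-56*x^2 - 344*x - 82) + 49*x^2 + 252*x + 35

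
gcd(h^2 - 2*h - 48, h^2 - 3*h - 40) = h - 8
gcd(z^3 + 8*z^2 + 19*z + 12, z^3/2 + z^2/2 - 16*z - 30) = 1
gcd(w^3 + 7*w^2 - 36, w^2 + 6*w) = w + 6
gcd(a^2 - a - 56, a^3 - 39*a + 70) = a + 7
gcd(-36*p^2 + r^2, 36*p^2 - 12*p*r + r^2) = 6*p - r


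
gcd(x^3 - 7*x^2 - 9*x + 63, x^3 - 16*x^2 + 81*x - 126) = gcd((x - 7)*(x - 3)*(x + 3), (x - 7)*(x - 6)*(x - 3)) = x^2 - 10*x + 21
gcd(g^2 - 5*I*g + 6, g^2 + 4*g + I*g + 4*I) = g + I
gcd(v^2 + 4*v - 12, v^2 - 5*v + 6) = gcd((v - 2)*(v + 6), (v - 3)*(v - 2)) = v - 2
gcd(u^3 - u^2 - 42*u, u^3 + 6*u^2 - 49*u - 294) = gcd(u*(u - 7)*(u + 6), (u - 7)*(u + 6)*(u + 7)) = u^2 - u - 42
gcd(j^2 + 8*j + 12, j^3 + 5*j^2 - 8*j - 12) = j + 6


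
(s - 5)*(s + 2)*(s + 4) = s^3 + s^2 - 22*s - 40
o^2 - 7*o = o*(o - 7)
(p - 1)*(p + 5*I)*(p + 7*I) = p^3 - p^2 + 12*I*p^2 - 35*p - 12*I*p + 35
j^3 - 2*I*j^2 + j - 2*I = (j - 2*I)*(j - I)*(j + I)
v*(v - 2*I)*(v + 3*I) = v^3 + I*v^2 + 6*v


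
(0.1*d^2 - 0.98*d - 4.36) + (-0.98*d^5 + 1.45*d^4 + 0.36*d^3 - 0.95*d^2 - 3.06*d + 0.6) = -0.98*d^5 + 1.45*d^4 + 0.36*d^3 - 0.85*d^2 - 4.04*d - 3.76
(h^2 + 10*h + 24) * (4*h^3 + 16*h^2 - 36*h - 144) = 4*h^5 + 56*h^4 + 220*h^3 - 120*h^2 - 2304*h - 3456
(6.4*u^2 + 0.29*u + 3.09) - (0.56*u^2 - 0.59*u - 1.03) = 5.84*u^2 + 0.88*u + 4.12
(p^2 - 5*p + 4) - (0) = p^2 - 5*p + 4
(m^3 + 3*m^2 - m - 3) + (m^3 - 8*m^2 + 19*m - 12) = 2*m^3 - 5*m^2 + 18*m - 15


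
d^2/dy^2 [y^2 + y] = 2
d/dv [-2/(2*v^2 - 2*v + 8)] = (2*v - 1)/(v^2 - v + 4)^2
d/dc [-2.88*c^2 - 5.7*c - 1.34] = -5.76*c - 5.7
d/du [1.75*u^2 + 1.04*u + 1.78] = 3.5*u + 1.04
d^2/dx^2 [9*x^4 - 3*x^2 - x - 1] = 108*x^2 - 6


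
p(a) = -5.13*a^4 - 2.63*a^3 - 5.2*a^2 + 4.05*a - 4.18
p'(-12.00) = 34451.25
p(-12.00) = -102632.62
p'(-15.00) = 67639.80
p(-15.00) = -252064.93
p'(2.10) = -242.62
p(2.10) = -142.73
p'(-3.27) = 671.19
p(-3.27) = -567.62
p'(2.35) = -330.27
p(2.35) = -213.97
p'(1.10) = -44.25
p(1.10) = -17.03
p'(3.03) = -670.73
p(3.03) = -545.21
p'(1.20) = -55.25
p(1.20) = -21.99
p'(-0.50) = 9.84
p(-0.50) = -7.50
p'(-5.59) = 3400.01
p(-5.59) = -4739.07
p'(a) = -20.52*a^3 - 7.89*a^2 - 10.4*a + 4.05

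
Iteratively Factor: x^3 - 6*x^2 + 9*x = (x - 3)*(x^2 - 3*x) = x*(x - 3)*(x - 3)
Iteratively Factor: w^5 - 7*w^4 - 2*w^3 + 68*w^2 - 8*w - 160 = (w - 5)*(w^4 - 2*w^3 - 12*w^2 + 8*w + 32) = (w - 5)*(w - 2)*(w^3 - 12*w - 16) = (w - 5)*(w - 4)*(w - 2)*(w^2 + 4*w + 4) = (w - 5)*(w - 4)*(w - 2)*(w + 2)*(w + 2)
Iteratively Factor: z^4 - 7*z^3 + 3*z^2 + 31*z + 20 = (z + 1)*(z^3 - 8*z^2 + 11*z + 20) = (z - 4)*(z + 1)*(z^2 - 4*z - 5) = (z - 5)*(z - 4)*(z + 1)*(z + 1)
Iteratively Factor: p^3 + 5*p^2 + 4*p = (p + 4)*(p^2 + p) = p*(p + 4)*(p + 1)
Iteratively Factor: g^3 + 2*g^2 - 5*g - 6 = (g - 2)*(g^2 + 4*g + 3) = (g - 2)*(g + 3)*(g + 1)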